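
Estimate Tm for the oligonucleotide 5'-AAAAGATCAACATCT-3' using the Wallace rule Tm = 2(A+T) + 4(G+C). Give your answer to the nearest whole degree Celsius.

38°C

Base counts: A=8, T=3, G=1, C=3 (length 15).
Tm = 2·(8+3) + 4·(1+3) = 2·11 + 4·4 = 22 + 16 = 38°C.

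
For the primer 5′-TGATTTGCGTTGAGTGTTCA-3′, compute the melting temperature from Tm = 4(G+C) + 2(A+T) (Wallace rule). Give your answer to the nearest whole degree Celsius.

Base counts: A=3, T=9, G=6, C=2 (length 20).
Tm = 2·(3+9) + 4·(6+2) = 2·12 + 4·8 = 24 + 32 = 56°C.

56°C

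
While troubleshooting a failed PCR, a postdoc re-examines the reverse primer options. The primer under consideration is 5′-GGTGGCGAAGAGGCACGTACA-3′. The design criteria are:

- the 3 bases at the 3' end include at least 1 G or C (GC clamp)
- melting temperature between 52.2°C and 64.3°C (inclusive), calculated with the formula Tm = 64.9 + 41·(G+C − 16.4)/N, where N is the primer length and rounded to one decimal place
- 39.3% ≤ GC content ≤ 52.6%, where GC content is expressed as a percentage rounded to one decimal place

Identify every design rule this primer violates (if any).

Fails: GC content.

Base counts: A=6, T=2, G=9, C=4 (length 21).
GC clamp: 3' end ACA has 1 G/C ✓
Tm: Tm = 64.9 + 41·(13 − 16.4)/21 = 58.3°C ✓
GC content: GC 13/21 = 61.9%, outside 39.3–52.6% ✗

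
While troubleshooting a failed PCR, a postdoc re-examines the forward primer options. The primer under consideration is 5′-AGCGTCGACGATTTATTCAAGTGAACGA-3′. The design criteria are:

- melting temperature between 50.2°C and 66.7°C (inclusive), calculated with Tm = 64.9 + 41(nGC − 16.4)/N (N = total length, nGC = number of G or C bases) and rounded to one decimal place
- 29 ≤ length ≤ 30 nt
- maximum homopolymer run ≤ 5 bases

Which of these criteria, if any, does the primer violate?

Base counts: A=9, T=7, G=7, C=5 (length 28).
Tm: Tm = 64.9 + 41·(12 − 16.4)/28 = 58.5°C ✓
length: length 28, outside 29–30 ✗
homopolymer run: longest run = 3 ✓

Fails: length.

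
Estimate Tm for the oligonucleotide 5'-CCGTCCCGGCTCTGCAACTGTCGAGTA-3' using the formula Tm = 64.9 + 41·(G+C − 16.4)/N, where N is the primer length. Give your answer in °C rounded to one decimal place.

Base counts: A=4, T=6, G=7, C=10; G+C = 17, N = 27.
Tm = 64.9 + 41·(17 − 16.4)/27 = 64.9 + 24.60/27 = 65.8°C.

65.8°C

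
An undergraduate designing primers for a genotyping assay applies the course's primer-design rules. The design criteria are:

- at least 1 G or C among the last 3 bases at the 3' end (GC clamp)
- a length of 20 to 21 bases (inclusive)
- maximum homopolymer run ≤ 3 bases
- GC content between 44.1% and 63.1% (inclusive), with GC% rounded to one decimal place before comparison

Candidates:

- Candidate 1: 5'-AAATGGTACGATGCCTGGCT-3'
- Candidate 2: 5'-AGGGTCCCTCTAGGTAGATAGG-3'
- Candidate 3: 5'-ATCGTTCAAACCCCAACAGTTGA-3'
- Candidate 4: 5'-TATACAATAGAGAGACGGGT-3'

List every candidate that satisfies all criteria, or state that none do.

Candidate 1 only.

Candidate 1 (20 nt, A=5 T=5 G=6 C=4): 3' end GCT has 2 G/C ✓; length 20 ✓; longest run = 3 ✓; GC 10/20 = 50.0% ✓ — passes.
Candidate 2 (22 nt, A=5 T=5 G=8 C=4): 3' end AGG has 2 G/C ✓; length 22, outside 20–21 ✗; longest run = 3 ✓; GC 12/22 = 54.5% ✓ — fails.
Candidate 3 (23 nt, A=8 T=5 G=3 C=7): 3' end TGA has 1 G/C ✓; length 23, outside 20–21 ✗; longest run = 4, exceeds 3 ✗; GC 10/23 = 43.5%, outside 44.1–63.1% ✗ — fails.
Candidate 4 (20 nt, A=8 T=4 G=6 C=2): 3' end GGT has 2 G/C ✓; length 20 ✓; longest run = 3 ✓; GC 8/20 = 40.0%, outside 44.1–63.1% ✗ — fails.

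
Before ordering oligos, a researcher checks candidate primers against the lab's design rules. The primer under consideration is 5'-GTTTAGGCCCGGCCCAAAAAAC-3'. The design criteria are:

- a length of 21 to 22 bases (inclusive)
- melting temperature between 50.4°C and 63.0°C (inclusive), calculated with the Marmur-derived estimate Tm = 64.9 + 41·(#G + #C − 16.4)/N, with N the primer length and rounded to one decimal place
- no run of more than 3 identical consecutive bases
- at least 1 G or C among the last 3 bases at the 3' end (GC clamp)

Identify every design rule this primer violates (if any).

Fails: homopolymer run.

Base counts: A=7, T=3, G=5, C=7 (length 22).
length: length 22 ✓
Tm: Tm = 64.9 + 41·(12 − 16.4)/22 = 56.7°C ✓
homopolymer run: longest run = 6, exceeds 3 ✗
GC clamp: 3' end AAC has 1 G/C ✓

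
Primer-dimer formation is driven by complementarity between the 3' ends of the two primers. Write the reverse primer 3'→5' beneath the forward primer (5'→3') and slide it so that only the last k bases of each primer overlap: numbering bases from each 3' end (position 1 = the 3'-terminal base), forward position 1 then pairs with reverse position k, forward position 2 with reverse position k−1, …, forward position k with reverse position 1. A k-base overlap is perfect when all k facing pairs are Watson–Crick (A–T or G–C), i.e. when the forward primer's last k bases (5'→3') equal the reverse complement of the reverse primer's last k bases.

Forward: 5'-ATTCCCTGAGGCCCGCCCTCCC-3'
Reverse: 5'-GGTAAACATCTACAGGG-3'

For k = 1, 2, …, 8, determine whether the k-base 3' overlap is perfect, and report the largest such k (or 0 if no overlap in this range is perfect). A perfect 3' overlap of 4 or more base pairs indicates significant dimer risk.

Longest perfect overlap: 3 complementary base pairs; below the dimer-risk threshold (threshold 4).

Last 8 bases (5'→3') — forward …GCCCTCCC, reverse …CTACAGGG.
Reverse complement of the reverse primer's last 8 bases: CCCTGTAG; its first k bases are the reverse complement of the reverse primer's last k bases, so a perfect k-base overlap needs the forward primer's last k bases to equal them.
Comparing (forward last k vs required): k=1: C vs C ✓; k=2: CC vs CC ✓; k=3: CCC vs CCC ✓; k=4: TCCC vs CCCT ✗; k=5: CTCCC vs CCCTG ✗; k=6: CCTCCC vs CCCTGT ✗; k=7: CCCTCCC vs CCCTGTA ✗; k=8: GCCCTCCC vs CCCTGTAG ✗.
Perfect overlaps at k = 1, 2, 3; the largest is 3.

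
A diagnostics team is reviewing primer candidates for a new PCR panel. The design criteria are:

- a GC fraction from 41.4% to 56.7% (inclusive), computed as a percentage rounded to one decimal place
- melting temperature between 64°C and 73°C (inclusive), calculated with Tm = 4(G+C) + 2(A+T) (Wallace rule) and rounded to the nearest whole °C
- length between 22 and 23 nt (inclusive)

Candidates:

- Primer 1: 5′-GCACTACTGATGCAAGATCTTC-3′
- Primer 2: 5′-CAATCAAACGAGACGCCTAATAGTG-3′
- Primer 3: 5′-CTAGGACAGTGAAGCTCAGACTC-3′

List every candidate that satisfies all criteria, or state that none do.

Primer 1 and Primer 3.

Primer 1 (22 nt, A=6 T=6 G=4 C=6): GC 10/22 = 45.5% ✓; Tm = 2·12 + 4·10 = 64°C ✓; length 22 ✓ — passes.
Primer 2 (25 nt, A=10 T=4 G=5 C=6): GC 11/25 = 44.0% ✓; Tm = 2·14 + 4·11 = 72°C ✓; length 25, outside 22–23 ✗ — fails.
Primer 3 (23 nt, A=7 T=4 G=6 C=6): GC 12/23 = 52.2% ✓; Tm = 2·11 + 4·12 = 70°C ✓; length 23 ✓ — passes.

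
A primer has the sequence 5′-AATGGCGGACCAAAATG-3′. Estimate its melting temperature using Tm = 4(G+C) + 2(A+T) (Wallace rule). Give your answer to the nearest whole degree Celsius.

Base counts: A=7, T=2, G=5, C=3 (length 17).
Tm = 2·(7+2) + 4·(5+3) = 2·9 + 4·8 = 18 + 32 = 50°C.

50°C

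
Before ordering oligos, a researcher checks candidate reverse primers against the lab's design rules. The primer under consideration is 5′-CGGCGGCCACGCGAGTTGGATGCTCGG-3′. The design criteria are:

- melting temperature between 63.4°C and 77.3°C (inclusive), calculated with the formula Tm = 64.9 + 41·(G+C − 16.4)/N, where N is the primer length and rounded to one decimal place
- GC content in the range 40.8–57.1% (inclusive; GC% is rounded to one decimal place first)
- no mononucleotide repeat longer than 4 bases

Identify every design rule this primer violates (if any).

Base counts: A=3, T=4, G=12, C=8 (length 27).
Tm: Tm = 64.9 + 41·(20 − 16.4)/27 = 70.4°C ✓
GC content: GC 20/27 = 74.1%, outside 40.8–57.1% ✗
homopolymer run: longest run = 2 ✓

Fails: GC content.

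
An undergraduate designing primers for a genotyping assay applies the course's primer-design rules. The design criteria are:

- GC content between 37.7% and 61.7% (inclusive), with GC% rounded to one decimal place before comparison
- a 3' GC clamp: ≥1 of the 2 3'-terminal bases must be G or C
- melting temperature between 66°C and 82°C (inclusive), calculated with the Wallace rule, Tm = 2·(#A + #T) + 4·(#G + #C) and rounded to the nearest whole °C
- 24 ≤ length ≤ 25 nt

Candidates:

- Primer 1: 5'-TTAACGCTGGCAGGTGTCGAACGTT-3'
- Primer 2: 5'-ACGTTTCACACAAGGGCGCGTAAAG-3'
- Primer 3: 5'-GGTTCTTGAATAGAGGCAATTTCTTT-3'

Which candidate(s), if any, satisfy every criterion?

Primer 1 (25 nt, A=5 T=7 G=8 C=5): GC 13/25 = 52.0% ✓; 3' end TT has 0 G/C, need ≥1 ✗; Tm = 2·12 + 4·13 = 76°C ✓; length 25 ✓ — fails.
Primer 2 (25 nt, A=8 T=4 G=7 C=6): GC 13/25 = 52.0% ✓; 3' end AG has 1 G/C ✓; Tm = 2·12 + 4·13 = 76°C ✓; length 25 ✓ — passes.
Primer 3 (26 nt, A=6 T=11 G=6 C=3): GC 9/26 = 34.6%, outside 37.7–61.7% ✗; 3' end TT has 0 G/C, need ≥1 ✗; Tm = 2·17 + 4·9 = 70°C ✓; length 26, outside 24–25 ✗ — fails.

Primer 2 only.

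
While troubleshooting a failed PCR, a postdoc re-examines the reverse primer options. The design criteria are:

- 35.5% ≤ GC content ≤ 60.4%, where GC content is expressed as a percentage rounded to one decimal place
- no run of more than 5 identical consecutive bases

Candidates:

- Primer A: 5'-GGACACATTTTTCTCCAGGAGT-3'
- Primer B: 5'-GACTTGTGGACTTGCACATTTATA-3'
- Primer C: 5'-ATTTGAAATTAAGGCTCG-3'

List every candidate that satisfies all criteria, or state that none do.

Primer A (22 nt, A=5 T=7 G=5 C=5): GC 10/22 = 45.5% ✓; longest run = 5 ✓ — passes.
Primer B (24 nt, A=6 T=9 G=5 C=4): GC 9/24 = 37.5% ✓; longest run = 3 ✓ — passes.
Primer C (18 nt, A=6 T=6 G=4 C=2): GC 6/18 = 33.3%, outside 35.5–60.4% ✗; longest run = 3 ✓ — fails.

Primer A and Primer B.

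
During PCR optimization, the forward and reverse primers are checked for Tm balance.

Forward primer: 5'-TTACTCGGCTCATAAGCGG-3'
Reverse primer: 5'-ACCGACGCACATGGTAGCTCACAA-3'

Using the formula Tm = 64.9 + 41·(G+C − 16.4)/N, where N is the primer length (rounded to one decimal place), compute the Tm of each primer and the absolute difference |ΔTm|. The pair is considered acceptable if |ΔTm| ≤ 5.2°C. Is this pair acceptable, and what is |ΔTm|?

Forward: G+C = 10, N = 19 → Tm = 64.9 + 41·(10 − 16.4)/19 = 51.1°C.
Reverse: G+C = 13, N = 24 → Tm = 64.9 + 41·(13 − 16.4)/24 = 59.1°C.
|ΔTm| = |51.1 − 59.1| = 8.0°C, > 5.2°C.

|ΔTm| = 8.0°C; the pair is not acceptable.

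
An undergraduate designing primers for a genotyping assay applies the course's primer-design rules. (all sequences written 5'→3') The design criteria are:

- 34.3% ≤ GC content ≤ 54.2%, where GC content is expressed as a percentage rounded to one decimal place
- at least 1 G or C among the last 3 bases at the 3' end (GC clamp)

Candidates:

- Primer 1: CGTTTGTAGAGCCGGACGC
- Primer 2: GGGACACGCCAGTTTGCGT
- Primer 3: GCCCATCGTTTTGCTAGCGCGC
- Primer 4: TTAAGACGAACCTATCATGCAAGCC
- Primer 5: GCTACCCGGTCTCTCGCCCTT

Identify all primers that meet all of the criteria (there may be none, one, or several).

Primer 4 only.

Primer 1 (19 nt, A=3 T=4 G=7 C=5): GC 12/19 = 63.2%, outside 34.3–54.2% ✗; 3' end CGC has 3 G/C ✓ — fails.
Primer 2 (19 nt, A=3 T=4 G=7 C=5): GC 12/19 = 63.2%, outside 34.3–54.2% ✗; 3' end CGT has 2 G/C ✓ — fails.
Primer 3 (22 nt, A=2 T=6 G=6 C=8): GC 14/22 = 63.6%, outside 34.3–54.2% ✗; 3' end CGC has 3 G/C ✓ — fails.
Primer 4 (25 nt, A=9 T=5 G=4 C=7): GC 11/25 = 44.0% ✓; 3' end GCC has 3 G/C ✓ — passes.
Primer 5 (21 nt, A=1 T=6 G=4 C=10): GC 14/21 = 66.7%, outside 34.3–54.2% ✗; 3' end CTT has 1 G/C ✓ — fails.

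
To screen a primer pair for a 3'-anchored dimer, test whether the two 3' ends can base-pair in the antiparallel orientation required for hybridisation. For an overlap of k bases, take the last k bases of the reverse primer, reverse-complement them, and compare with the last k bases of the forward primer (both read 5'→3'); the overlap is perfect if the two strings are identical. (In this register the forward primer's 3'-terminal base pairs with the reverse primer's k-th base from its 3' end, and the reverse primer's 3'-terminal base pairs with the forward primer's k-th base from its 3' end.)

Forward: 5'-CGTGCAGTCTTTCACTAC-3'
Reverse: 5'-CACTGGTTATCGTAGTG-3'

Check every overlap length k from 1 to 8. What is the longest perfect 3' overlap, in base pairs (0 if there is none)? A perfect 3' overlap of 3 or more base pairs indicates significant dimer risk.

Last 8 bases (5'→3') — forward …TTCACTAC, reverse …TCGTAGTG.
Reverse complement of the reverse primer's last 8 bases: CACTACGA; its first k bases are the reverse complement of the reverse primer's last k bases, so a perfect k-base overlap needs the forward primer's last k bases to equal them.
Comparing (forward last k vs required): k=1: C vs C ✓; k=2: AC vs CA ✗; k=3: TAC vs CAC ✗; k=4: CTAC vs CACT ✗; k=5: ACTAC vs CACTA ✗; k=6: CACTAC vs CACTAC ✓; k=7: TCACTAC vs CACTACG ✗; k=8: TTCACTAC vs CACTACGA ✗.
Perfect overlaps at k = 1, 6; the largest is 6.

Longest perfect overlap: 6 complementary base pairs; significant dimer risk (threshold 3).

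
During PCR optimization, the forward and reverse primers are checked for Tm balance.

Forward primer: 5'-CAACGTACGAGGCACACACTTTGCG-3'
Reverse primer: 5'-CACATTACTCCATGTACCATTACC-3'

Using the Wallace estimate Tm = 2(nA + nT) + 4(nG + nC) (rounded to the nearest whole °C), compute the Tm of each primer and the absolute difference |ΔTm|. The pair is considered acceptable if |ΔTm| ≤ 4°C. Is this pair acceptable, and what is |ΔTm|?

Forward: A=7 T=4 G=6 C=8 → Tm = 2·11 + 4·14 = 78°C.
Reverse: A=7 T=7 G=1 C=9 → Tm = 2·14 + 4·10 = 68°C.
|ΔTm| = |78 − 68| = 10°C, > 4°C.

|ΔTm| = 10°C; the pair is not acceptable.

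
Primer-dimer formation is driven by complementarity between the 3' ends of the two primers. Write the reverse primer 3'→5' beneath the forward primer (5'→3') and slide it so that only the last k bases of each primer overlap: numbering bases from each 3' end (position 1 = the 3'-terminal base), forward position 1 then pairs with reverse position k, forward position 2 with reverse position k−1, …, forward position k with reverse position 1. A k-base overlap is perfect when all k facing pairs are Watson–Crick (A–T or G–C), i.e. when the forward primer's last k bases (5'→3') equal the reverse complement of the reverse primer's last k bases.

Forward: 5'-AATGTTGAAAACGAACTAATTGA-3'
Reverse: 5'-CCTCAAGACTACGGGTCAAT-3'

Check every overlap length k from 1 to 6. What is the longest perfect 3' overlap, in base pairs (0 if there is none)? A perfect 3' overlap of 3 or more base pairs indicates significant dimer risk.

Longest perfect overlap: 5 complementary base pairs; significant dimer risk (threshold 3).

Last 6 bases (5'→3') — forward …AATTGA, reverse …GTCAAT.
Reverse complement of the reverse primer's last 6 bases: ATTGAC; its first k bases are the reverse complement of the reverse primer's last k bases, so a perfect k-base overlap needs the forward primer's last k bases to equal them.
Comparing (forward last k vs required): k=1: A vs A ✓; k=2: GA vs AT ✗; k=3: TGA vs ATT ✗; k=4: TTGA vs ATTG ✗; k=5: ATTGA vs ATTGA ✓; k=6: AATTGA vs ATTGAC ✗.
Perfect overlaps at k = 1, 5; the largest is 5.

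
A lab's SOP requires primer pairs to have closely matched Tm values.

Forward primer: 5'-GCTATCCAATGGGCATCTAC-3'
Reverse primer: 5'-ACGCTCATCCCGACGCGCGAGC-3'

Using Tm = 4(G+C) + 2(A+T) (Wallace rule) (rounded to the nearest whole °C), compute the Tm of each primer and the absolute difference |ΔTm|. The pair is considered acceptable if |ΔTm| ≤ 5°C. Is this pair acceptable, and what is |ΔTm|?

Forward: A=5 T=5 G=4 C=6 → Tm = 2·10 + 4·10 = 60°C.
Reverse: A=4 T=2 G=6 C=10 → Tm = 2·6 + 4·16 = 76°C.
|ΔTm| = |60 − 76| = 16°C, > 5°C.

|ΔTm| = 16°C; the pair is not acceptable.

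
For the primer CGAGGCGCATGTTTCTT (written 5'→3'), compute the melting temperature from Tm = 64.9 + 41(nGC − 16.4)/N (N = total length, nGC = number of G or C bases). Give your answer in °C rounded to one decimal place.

Base counts: A=2, T=6, G=5, C=4; G+C = 9, N = 17.
Tm = 64.9 + 41·(9 − 16.4)/17 = 64.9 + -303.40/17 = 47.1°C.

47.1°C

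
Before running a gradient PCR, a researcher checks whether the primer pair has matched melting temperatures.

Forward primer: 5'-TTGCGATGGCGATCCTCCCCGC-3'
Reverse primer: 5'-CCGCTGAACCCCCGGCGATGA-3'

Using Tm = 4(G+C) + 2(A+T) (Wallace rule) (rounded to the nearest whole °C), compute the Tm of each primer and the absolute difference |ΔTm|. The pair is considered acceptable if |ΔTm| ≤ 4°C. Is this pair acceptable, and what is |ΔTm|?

|ΔTm| = 2°C; the pair is acceptable.

Forward: A=2 T=5 G=6 C=9 → Tm = 2·7 + 4·15 = 74°C.
Reverse: A=4 T=2 G=6 C=9 → Tm = 2·6 + 4·15 = 72°C.
|ΔTm| = |74 − 72| = 2°C, ≤ 4°C.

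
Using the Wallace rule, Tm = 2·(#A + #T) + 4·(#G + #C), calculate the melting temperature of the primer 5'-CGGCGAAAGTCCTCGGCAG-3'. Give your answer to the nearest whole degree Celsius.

Base counts: A=4, T=2, G=7, C=6 (length 19).
Tm = 2·(4+2) + 4·(7+6) = 2·6 + 4·13 = 12 + 52 = 64°C.

64°C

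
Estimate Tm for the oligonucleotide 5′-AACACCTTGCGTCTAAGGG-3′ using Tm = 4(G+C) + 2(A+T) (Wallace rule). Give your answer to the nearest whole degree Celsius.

Base counts: A=5, T=4, G=5, C=5 (length 19).
Tm = 2·(5+4) + 4·(5+5) = 2·9 + 4·10 = 18 + 40 = 58°C.

58°C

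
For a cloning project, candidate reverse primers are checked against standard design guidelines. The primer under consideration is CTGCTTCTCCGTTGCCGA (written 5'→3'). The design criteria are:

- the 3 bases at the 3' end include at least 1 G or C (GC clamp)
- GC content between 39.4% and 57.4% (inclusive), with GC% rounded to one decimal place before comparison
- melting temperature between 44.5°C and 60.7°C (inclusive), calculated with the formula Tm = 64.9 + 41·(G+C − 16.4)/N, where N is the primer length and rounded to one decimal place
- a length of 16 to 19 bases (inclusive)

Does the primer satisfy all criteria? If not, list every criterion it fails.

Fails: GC content.

Base counts: A=1, T=6, G=4, C=7 (length 18).
GC clamp: 3' end CGA has 2 G/C ✓
GC content: GC 11/18 = 61.1%, outside 39.4–57.4% ✗
Tm: Tm = 64.9 + 41·(11 − 16.4)/18 = 52.6°C ✓
length: length 18 ✓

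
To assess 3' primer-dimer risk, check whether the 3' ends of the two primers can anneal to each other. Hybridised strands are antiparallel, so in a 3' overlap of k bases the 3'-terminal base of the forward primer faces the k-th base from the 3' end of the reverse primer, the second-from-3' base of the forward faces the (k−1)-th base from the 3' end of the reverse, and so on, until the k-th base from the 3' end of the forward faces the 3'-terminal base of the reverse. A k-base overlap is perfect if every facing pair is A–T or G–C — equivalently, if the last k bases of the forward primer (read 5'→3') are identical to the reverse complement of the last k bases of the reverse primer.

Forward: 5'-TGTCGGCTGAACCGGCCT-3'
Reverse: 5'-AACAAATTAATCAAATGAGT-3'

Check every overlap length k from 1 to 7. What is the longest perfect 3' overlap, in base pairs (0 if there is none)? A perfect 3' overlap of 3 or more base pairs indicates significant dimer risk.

Last 7 bases (5'→3') — forward …CCGGCCT, reverse …AATGAGT.
Reverse complement of the reverse primer's last 7 bases: ACTCATT; its first k bases are the reverse complement of the reverse primer's last k bases, so a perfect k-base overlap needs the forward primer's last k bases to equal them.
Comparing (forward last k vs required): k=1: T vs A ✗; k=2: CT vs AC ✗; k=3: CCT vs ACT ✗; k=4: GCCT vs ACTC ✗; k=5: GGCCT vs ACTCA ✗; k=6: CGGCCT vs ACTCAT ✗; k=7: CCGGCCT vs ACTCATT ✗.
No overlap length from 1 to 7 is perfect, so the longest perfect 3' overlap is 0.

Longest perfect overlap: 0 complementary base pairs; below the dimer-risk threshold (threshold 3).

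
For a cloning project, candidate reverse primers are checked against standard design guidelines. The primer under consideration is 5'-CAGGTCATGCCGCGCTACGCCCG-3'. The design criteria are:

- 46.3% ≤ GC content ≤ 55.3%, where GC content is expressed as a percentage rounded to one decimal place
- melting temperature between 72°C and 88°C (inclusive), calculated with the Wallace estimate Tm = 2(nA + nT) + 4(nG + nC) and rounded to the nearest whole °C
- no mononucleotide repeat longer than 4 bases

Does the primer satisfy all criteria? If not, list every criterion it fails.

Fails: GC content.

Base counts: A=3, T=3, G=7, C=10 (length 23).
GC content: GC 17/23 = 73.9%, outside 46.3–55.3% ✗
Tm: Tm = 2·6 + 4·17 = 80°C ✓
homopolymer run: longest run = 3 ✓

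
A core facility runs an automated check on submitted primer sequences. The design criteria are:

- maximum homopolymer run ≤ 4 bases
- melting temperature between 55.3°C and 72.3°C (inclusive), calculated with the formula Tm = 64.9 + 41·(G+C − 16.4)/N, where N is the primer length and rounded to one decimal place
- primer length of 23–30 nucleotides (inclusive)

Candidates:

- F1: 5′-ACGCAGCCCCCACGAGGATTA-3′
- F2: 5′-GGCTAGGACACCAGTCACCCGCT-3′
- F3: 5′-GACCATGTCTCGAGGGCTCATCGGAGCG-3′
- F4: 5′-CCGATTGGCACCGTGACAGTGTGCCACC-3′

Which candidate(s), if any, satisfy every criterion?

F2, F3 and F4.

F1 (21 nt, A=6 T=2 G=5 C=8): longest run = 5, exceeds 4 ✗; Tm = 64.9 + 41·(13 − 16.4)/21 = 58.3°C ✓; length 21, outside 23–30 ✗ — fails.
F2 (23 nt, A=5 T=3 G=6 C=9): longest run = 3 ✓; Tm = 64.9 + 41·(15 − 16.4)/23 = 62.4°C ✓; length 23 ✓ — passes.
F3 (28 nt, A=5 T=5 G=10 C=8): longest run = 3 ✓; Tm = 64.9 + 41·(18 − 16.4)/28 = 67.2°C ✓; length 28 ✓ — passes.
F4 (28 nt, A=5 T=5 G=8 C=10): longest run = 2 ✓; Tm = 64.9 + 41·(18 − 16.4)/28 = 67.2°C ✓; length 28 ✓ — passes.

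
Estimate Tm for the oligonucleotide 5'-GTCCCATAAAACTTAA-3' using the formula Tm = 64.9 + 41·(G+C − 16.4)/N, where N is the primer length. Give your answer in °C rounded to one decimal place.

35.7°C

Base counts: A=7, T=4, G=1, C=4; G+C = 5, N = 16.
Tm = 64.9 + 41·(5 − 16.4)/16 = 64.9 + -467.40/16 = 35.7°C.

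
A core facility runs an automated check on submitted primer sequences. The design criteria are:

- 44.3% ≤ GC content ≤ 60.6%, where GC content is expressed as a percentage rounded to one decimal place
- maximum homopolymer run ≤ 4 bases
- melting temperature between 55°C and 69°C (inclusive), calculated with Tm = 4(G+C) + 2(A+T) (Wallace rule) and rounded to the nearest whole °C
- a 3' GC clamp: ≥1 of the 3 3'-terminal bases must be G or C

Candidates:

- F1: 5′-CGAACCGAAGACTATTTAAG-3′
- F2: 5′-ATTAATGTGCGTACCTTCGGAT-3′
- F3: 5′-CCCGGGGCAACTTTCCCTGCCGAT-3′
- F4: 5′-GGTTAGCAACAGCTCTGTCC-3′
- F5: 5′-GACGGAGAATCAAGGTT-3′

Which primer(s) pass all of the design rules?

F4 only.

F1 (20 nt, A=8 T=4 G=4 C=4): GC 8/20 = 40.0%, outside 44.3–60.6% ✗; longest run = 3 ✓; Tm = 2·12 + 4·8 = 56°C ✓; 3' end AAG has 1 G/C ✓ — fails.
F2 (22 nt, A=5 T=8 G=5 C=4): GC 9/22 = 40.9%, outside 44.3–60.6% ✗; longest run = 2 ✓; Tm = 2·13 + 4·9 = 62°C ✓; 3' end GAT has 1 G/C ✓ — fails.
F3 (24 nt, A=3 T=5 G=6 C=10): GC 16/24 = 66.7%, outside 44.3–60.6% ✗; longest run = 4 ✓; Tm = 2·8 + 4·16 = 80°C, outside 55–69°C ✗; 3' end GAT has 1 G/C ✓ — fails.
F4 (20 nt, A=4 T=5 G=5 C=6): GC 11/20 = 55.0% ✓; longest run = 2 ✓; Tm = 2·9 + 4·11 = 62°C ✓; 3' end TCC has 2 G/C ✓ — passes.
F5 (17 nt, A=6 T=3 G=6 C=2): GC 8/17 = 47.1% ✓; longest run = 2 ✓; Tm = 2·9 + 4·8 = 50°C, outside 55–69°C ✗; 3' end GTT has 1 G/C ✓ — fails.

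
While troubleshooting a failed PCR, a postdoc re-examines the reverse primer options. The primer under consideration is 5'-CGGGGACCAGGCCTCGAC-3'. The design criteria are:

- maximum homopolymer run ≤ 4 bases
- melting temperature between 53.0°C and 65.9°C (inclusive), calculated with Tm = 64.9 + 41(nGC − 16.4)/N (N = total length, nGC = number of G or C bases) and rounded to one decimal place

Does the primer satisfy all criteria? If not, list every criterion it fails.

Base counts: A=3, T=1, G=7, C=7 (length 18).
homopolymer run: longest run = 4 ✓
Tm: Tm = 64.9 + 41·(14 − 16.4)/18 = 59.4°C ✓

Meets all criteria.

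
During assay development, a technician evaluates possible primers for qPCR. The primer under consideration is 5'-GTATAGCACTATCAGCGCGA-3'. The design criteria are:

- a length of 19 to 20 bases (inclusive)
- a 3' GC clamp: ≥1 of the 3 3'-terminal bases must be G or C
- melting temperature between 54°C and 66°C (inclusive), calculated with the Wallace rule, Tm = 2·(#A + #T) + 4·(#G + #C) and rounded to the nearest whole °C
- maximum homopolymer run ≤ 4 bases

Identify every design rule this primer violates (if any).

Meets all criteria.

Base counts: A=6, T=4, G=5, C=5 (length 20).
length: length 20 ✓
GC clamp: 3' end CGA has 2 G/C ✓
Tm: Tm = 2·10 + 4·10 = 60°C ✓
homopolymer run: longest run = 1 ✓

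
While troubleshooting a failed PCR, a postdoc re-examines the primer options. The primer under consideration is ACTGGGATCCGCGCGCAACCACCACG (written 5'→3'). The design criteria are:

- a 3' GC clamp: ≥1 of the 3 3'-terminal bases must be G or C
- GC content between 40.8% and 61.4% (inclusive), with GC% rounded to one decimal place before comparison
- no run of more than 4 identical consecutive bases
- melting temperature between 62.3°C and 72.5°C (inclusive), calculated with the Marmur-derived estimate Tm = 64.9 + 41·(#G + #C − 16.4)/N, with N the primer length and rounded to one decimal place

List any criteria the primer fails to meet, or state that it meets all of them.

Fails: GC content.

Base counts: A=6, T=2, G=7, C=11 (length 26).
GC clamp: 3' end ACG has 2 G/C ✓
GC content: GC 18/26 = 69.2%, outside 40.8–61.4% ✗
homopolymer run: longest run = 3 ✓
Tm: Tm = 64.9 + 41·(18 − 16.4)/26 = 67.4°C ✓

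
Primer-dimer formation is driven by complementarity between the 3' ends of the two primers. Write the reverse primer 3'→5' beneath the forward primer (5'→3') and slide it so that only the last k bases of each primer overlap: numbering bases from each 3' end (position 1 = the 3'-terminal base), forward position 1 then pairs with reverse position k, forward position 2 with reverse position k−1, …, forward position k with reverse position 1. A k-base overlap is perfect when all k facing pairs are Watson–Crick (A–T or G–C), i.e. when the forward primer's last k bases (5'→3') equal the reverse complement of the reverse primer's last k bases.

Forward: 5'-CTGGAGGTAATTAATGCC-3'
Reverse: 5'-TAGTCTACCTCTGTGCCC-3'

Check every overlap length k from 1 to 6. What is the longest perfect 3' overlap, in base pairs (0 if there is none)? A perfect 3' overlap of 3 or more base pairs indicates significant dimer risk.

Longest perfect overlap: 0 complementary base pairs; below the dimer-risk threshold (threshold 3).

Last 6 bases (5'→3') — forward …AATGCC, reverse …GTGCCC.
Reverse complement of the reverse primer's last 6 bases: GGGCAC; its first k bases are the reverse complement of the reverse primer's last k bases, so a perfect k-base overlap needs the forward primer's last k bases to equal them.
Comparing (forward last k vs required): k=1: C vs G ✗; k=2: CC vs GG ✗; k=3: GCC vs GGG ✗; k=4: TGCC vs GGGC ✗; k=5: ATGCC vs GGGCA ✗; k=6: AATGCC vs GGGCAC ✗.
No overlap length from 1 to 6 is perfect, so the longest perfect 3' overlap is 0.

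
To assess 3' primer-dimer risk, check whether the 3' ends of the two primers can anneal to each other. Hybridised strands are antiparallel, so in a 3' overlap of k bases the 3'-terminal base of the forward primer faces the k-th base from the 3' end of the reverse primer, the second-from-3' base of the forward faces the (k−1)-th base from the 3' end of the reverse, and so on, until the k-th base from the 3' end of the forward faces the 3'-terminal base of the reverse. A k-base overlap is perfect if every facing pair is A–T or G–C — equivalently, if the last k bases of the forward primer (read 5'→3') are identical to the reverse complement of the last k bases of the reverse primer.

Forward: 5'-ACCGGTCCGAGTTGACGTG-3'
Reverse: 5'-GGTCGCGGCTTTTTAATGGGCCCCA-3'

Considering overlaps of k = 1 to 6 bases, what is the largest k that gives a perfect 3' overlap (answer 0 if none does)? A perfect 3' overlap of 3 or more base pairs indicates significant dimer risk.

Last 6 bases (5'→3') — forward …GACGTG, reverse …GCCCCA.
Reverse complement of the reverse primer's last 6 bases: TGGGGC; its first k bases are the reverse complement of the reverse primer's last k bases, so a perfect k-base overlap needs the forward primer's last k bases to equal them.
Comparing (forward last k vs required): k=1: G vs T ✗; k=2: TG vs TG ✓; k=3: GTG vs TGG ✗; k=4: CGTG vs TGGG ✗; k=5: ACGTG vs TGGGG ✗; k=6: GACGTG vs TGGGGC ✗.
Only k = 2 is perfect, so the longest perfect 3' overlap is 2.

Longest perfect overlap: 2 complementary base pairs; below the dimer-risk threshold (threshold 3).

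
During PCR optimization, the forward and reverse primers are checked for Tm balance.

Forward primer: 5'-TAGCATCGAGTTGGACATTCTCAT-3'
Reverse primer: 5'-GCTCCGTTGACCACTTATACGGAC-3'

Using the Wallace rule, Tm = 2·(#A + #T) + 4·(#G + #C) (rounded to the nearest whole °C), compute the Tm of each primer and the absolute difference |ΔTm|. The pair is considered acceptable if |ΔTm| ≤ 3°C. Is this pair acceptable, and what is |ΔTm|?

Forward: A=6 T=8 G=5 C=5 → Tm = 2·14 + 4·10 = 68°C.
Reverse: A=5 T=6 G=5 C=8 → Tm = 2·11 + 4·13 = 74°C.
|ΔTm| = |68 − 74| = 6°C, > 3°C.

|ΔTm| = 6°C; the pair is not acceptable.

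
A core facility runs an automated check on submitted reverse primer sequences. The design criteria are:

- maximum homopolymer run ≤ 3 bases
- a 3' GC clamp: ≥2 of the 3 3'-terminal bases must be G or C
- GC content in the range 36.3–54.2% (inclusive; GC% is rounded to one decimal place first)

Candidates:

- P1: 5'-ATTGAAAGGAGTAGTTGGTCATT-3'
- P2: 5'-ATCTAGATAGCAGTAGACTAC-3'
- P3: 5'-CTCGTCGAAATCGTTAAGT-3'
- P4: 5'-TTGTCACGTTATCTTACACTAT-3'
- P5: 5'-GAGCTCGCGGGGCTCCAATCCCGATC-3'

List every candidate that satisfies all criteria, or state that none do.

P1 (23 nt, A=7 T=8 G=7 C=1): longest run = 3 ✓; 3' end ATT has 0 G/C, need ≥2 ✗; GC 8/23 = 34.8%, outside 36.3–54.2% ✗ — fails.
P2 (21 nt, A=8 T=5 G=4 C=4): longest run = 1 ✓; 3' end TAC has 1 G/C, need ≥2 ✗; GC 8/21 = 38.1% ✓ — fails.
P3 (19 nt, A=5 T=6 G=4 C=4): longest run = 3 ✓; 3' end AGT has 1 G/C, need ≥2 ✗; GC 8/19 = 42.1% ✓ — fails.
P4 (22 nt, A=5 T=10 G=2 C=5): longest run = 2 ✓; 3' end TAT has 0 G/C, need ≥2 ✗; GC 7/22 = 31.8%, outside 36.3–54.2% ✗ — fails.
P5 (26 nt, A=4 T=4 G=8 C=10): longest run = 4, exceeds 3 ✗; 3' end ATC has 1 G/C, need ≥2 ✗; GC 18/26 = 69.2%, outside 36.3–54.2% ✗ — fails.

None of the candidates satisfy all criteria.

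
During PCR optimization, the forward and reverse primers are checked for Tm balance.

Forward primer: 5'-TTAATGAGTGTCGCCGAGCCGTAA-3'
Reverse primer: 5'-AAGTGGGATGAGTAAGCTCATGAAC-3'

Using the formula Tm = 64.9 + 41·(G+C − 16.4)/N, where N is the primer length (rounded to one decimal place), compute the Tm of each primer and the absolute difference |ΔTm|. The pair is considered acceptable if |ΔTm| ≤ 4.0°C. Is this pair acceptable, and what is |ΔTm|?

|ΔTm| = 1.4°C; the pair is acceptable.

Forward: G+C = 12, N = 24 → Tm = 64.9 + 41·(12 − 16.4)/24 = 57.4°C.
Reverse: G+C = 11, N = 25 → Tm = 64.9 + 41·(11 − 16.4)/25 = 56.0°C.
|ΔTm| = |57.4 − 56.0| = 1.4°C, ≤ 4.0°C.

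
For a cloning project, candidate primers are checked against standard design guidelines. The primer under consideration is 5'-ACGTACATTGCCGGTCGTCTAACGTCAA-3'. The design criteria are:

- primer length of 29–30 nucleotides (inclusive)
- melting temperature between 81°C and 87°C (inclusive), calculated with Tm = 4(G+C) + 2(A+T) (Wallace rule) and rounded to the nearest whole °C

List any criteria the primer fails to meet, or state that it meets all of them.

Base counts: A=7, T=7, G=6, C=8 (length 28).
length: length 28, outside 29–30 ✗
Tm: Tm = 2·14 + 4·14 = 84°C ✓

Fails: length.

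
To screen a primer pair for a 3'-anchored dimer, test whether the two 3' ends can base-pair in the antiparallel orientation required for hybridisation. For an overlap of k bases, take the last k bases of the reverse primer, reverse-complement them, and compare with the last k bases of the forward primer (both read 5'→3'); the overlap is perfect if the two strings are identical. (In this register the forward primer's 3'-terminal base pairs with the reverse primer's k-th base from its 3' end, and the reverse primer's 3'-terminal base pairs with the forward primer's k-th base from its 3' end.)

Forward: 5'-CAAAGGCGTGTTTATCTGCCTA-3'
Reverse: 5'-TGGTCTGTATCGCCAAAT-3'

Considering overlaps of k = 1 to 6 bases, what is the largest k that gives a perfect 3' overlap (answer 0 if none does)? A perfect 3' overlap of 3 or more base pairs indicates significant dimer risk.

Longest perfect overlap: 1 complementary base pair; below the dimer-risk threshold (threshold 3).

Last 6 bases (5'→3') — forward …TGCCTA, reverse …CCAAAT.
Reverse complement of the reverse primer's last 6 bases: ATTTGG; its first k bases are the reverse complement of the reverse primer's last k bases, so a perfect k-base overlap needs the forward primer's last k bases to equal them.
Comparing (forward last k vs required): k=1: A vs A ✓; k=2: TA vs AT ✗; k=3: CTA vs ATT ✗; k=4: CCTA vs ATTT ✗; k=5: GCCTA vs ATTTG ✗; k=6: TGCCTA vs ATTTGG ✗.
Only k = 1 is perfect, so the longest perfect 3' overlap is 1.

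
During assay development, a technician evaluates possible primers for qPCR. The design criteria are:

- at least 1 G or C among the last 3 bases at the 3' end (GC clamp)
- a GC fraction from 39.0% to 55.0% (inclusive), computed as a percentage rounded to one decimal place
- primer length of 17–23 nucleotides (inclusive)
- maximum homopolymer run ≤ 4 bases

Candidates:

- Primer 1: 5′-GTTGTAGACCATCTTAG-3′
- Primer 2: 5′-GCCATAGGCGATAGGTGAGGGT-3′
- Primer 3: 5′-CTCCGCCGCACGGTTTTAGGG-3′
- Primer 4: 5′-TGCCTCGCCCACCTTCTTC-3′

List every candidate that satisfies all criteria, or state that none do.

Primer 1 (17 nt, A=4 T=6 G=4 C=3): 3' end TAG has 1 G/C ✓; GC 7/17 = 41.2% ✓; length 17 ✓; longest run = 2 ✓ — passes.
Primer 2 (22 nt, A=5 T=4 G=10 C=3): 3' end GGT has 2 G/C ✓; GC 13/22 = 59.1%, outside 39.0–55.0% ✗; length 22 ✓; longest run = 3 ✓ — fails.
Primer 3 (21 nt, A=2 T=5 G=7 C=7): 3' end GGG has 3 G/C ✓; GC 14/21 = 66.7%, outside 39.0–55.0% ✗; length 21 ✓; longest run = 4 ✓ — fails.
Primer 4 (19 nt, A=1 T=6 G=2 C=10): 3' end TTC has 1 G/C ✓; GC 12/19 = 63.2%, outside 39.0–55.0% ✗; length 19 ✓; longest run = 3 ✓ — fails.

Primer 1 only.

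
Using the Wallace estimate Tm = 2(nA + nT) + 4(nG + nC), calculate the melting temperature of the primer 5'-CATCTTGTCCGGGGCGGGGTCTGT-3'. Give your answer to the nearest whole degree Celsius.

80°C

Base counts: A=1, T=7, G=10, C=6 (length 24).
Tm = 2·(1+7) + 4·(10+6) = 2·8 + 4·16 = 16 + 64 = 80°C.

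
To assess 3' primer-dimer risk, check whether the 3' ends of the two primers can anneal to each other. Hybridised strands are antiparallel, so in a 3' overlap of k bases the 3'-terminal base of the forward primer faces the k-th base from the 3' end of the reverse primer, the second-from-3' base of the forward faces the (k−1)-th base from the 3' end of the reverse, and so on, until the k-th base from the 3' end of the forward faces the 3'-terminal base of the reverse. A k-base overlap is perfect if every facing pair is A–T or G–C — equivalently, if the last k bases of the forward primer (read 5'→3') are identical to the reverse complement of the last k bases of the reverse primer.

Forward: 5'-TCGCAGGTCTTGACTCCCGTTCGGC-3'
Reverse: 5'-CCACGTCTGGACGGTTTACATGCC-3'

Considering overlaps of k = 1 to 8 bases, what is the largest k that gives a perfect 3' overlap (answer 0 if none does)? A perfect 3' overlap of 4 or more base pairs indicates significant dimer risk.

Last 8 bases (5'→3') — forward …CGTTCGGC, reverse …TACATGCC.
Reverse complement of the reverse primer's last 8 bases: GGCATGTA; its first k bases are the reverse complement of the reverse primer's last k bases, so a perfect k-base overlap needs the forward primer's last k bases to equal them.
Comparing (forward last k vs required): k=1: C vs G ✗; k=2: GC vs GG ✗; k=3: GGC vs GGC ✓; k=4: CGGC vs GGCA ✗; k=5: TCGGC vs GGCAT ✗; k=6: TTCGGC vs GGCATG ✗; k=7: GTTCGGC vs GGCATGT ✗; k=8: CGTTCGGC vs GGCATGTA ✗.
Only k = 3 is perfect, so the longest perfect 3' overlap is 3.

Longest perfect overlap: 3 complementary base pairs; below the dimer-risk threshold (threshold 4).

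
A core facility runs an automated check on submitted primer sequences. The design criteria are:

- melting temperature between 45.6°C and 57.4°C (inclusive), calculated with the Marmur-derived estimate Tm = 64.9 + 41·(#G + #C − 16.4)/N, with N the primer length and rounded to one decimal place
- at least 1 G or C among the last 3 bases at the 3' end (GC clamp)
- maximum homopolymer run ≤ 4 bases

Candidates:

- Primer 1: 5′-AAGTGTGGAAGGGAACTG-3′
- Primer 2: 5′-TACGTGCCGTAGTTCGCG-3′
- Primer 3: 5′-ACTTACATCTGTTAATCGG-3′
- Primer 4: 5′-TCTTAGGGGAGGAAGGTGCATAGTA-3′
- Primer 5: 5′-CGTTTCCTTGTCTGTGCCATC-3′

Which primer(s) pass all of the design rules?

Primer 1 (18 nt, A=6 T=3 G=8 C=1): Tm = 64.9 + 41·(9 − 16.4)/18 = 48.0°C ✓; 3' end CTG has 2 G/C ✓; longest run = 3 ✓ — passes.
Primer 2 (18 nt, A=2 T=5 G=6 C=5): Tm = 64.9 + 41·(11 − 16.4)/18 = 52.6°C ✓; 3' end GCG has 3 G/C ✓; longest run = 2 ✓ — passes.
Primer 3 (19 nt, A=5 T=7 G=3 C=4): Tm = 64.9 + 41·(7 − 16.4)/19 = 44.6°C, outside 45.6–57.4°C ✗; 3' end CGG has 3 G/C ✓; longest run = 2 ✓ — fails.
Primer 4 (25 nt, A=7 T=6 G=10 C=2): Tm = 64.9 + 41·(12 − 16.4)/25 = 57.7°C, outside 45.6–57.4°C ✗; 3' end GTA has 1 G/C ✓; longest run = 4 ✓ — fails.
Primer 5 (21 nt, A=1 T=9 G=4 C=7): Tm = 64.9 + 41·(11 − 16.4)/21 = 54.4°C ✓; 3' end ATC has 1 G/C ✓; longest run = 3 ✓ — passes.

Primer 1, Primer 2 and Primer 5.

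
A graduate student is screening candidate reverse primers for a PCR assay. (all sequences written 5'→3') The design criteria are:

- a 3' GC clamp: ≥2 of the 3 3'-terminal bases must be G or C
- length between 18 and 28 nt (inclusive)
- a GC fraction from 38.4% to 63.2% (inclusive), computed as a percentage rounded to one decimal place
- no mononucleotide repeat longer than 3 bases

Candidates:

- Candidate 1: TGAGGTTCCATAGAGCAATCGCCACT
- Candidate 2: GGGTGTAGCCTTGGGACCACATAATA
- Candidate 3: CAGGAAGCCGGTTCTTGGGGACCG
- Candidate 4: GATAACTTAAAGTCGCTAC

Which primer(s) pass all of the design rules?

None of the candidates satisfy all criteria.

Candidate 1 (26 nt, A=7 T=6 G=6 C=7): 3' end ACT has 1 G/C, need ≥2 ✗; length 26 ✓; GC 13/26 = 50.0% ✓; longest run = 2 ✓ — fails.
Candidate 2 (26 nt, A=7 T=6 G=8 C=5): 3' end ATA has 0 G/C, need ≥2 ✗; length 26 ✓; GC 13/26 = 50.0% ✓; longest run = 3 ✓ — fails.
Candidate 3 (24 nt, A=4 T=4 G=10 C=6): 3' end CCG has 3 G/C ✓; length 24 ✓; GC 16/24 = 66.7%, outside 38.4–63.2% ✗; longest run = 4, exceeds 3 ✗ — fails.
Candidate 4 (19 nt, A=7 T=5 G=3 C=4): 3' end TAC has 1 G/C, need ≥2 ✗; length 19 ✓; GC 7/19 = 36.8%, outside 38.4–63.2% ✗; longest run = 3 ✓ — fails.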